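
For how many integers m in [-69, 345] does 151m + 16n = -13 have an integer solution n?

26

gcd(151, 16):
  151 = 9·16 + 7
  16 = 2·7 + 2
  7 = 3·2 + 1
  2 = 2·1
so gcd(151, 16) = 1.
Back-substitute for Bézout coefficients:
  1 = 7 - 3·2
  ... = 151·(7) + 16·(-66)
Scale by -13: particular solution (-91, 858); reduce m mod 16: (5, -48).
General solution: m = 5 + 16t, n = -48 - 151t for integer t.
-69 ≤ 5 + 16t ≤ 345 gives t ∈ [-4, 21], which is 26 values.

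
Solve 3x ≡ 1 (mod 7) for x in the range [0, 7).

gcd(7, 3):
  7 = 2×3 + 1
  3 = 3×1
so gcd(7, 3) = 1.
Back-substitute for Bézout coefficients:
  1 = 7 - 2×3
  ... = 3×(-2) + 7×(1)
So 3×-2 ≡ 1 (mod 7), and -2 mod 7 = 5.

5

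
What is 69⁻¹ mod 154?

gcd(154, 69) = 1  (154 = 2*69 + 16, 69 = 4*16 + 5, 16 = 3*5 + 1, 5 = 5*1).
Back-substituting, 69*(-29) + 154*(13) = 1.
So 69*-29 ≡ 1 (mod 154), and -29 mod 154 = 125.

125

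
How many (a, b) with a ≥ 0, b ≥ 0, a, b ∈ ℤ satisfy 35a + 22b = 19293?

25

gcd(35, 22):
  35 = 1*22 + 13
  22 = 1*13 + 9
  13 = 1*9 + 4
  9 = 2*4 + 1
  4 = 4*1
so gcd(35, 22) = 1.
Back-substitute for Bézout coefficients:
  1 = 9 - 2*4
  ... = 35*(-5) + 22*(8)
Scale by 19293: one solution is (-96465, 154344). Reduce a mod 22: (5, 869).
General: a = 5 + 22t, b = 869 - 35t.
a ≥ 0 ⇒ t ≥ 0; b ≥ 0 ⇒ t ≤ 24. So t ∈ [0, 24]: 25 solutions.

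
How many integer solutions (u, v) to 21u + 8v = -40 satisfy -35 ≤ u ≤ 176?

27

gcd(21, 8) = 1  (21 = 2*8 + 5, 8 = 1*5 + 3, 5 = 1*3 + 2, 3 = 1*2 + 1, 2 = 2*1).
Back-substituting, 21*(-3) + 8*(8) = 1.
Scale by -40: particular solution (120, -320); reduce u mod 8: (0, -5).
General solution: u = 0 + 8t, v = -5 - 21t for integer t.
-35 ≤ 0 + 8t ≤ 176 gives t ∈ [-4, 22], which is 27 values.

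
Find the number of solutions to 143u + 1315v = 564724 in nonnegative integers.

gcd(1315, 143):
  1315 = 9*143 + 28
  143 = 5*28 + 3
  28 = 9*3 + 1
  3 = 3*1
so gcd(1315, 143) = 1.
Back-substitute for Bézout coefficients:
  1 = 28 - 9*3
  ... = 143*(-423) + 1315*(46)
Scale by 564724: one solution is (-238878252, 25977304). Reduce u mod 1315: (703, 353).
General: u = 703 + 1315t, v = 353 - 143t.
u ≥ 0 ⇒ t ≥ 0; v ≥ 0 ⇒ t ≤ 2. So t ∈ [0, 2]: 3 solutions.

3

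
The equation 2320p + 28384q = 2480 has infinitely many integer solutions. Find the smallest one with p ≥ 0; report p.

gcd(28384, 2320):
  28384 = 12*2320 + 544
  2320 = 4*544 + 144
  544 = 3*144 + 112
  144 = 1*112 + 32
  112 = 3*32 + 16
  32 = 2*16
so gcd(28384, 2320) = 16.
16 divides 2480, so solutions exist.
Back-substitute for Bézout coefficients:
  16 = 112 - 3*32
  ... = 2320*(-783) + 28384*(64)
Scale by 2480/16 = 155: (p₀, q₀) = (-121365, 9920).
General solution: p = -121365 + 1774t, q = 9920 - 145t for integer t.
p ≥ 0: smallest is -121365 mod 1774 = 1041 (at t = 69), with q = -85.

1041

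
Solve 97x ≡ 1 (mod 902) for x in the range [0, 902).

gcd(902, 97) = 1  (902 = 9*97 + 29, 97 = 3*29 + 10, 29 = 2*10 + 9, 10 = 1*9 + 1, 9 = 9*1).
Back-substituting, 97*(93) + 902*(-10) = 1.
So 97*93 ≡ 1 (mod 902), and 93 mod 902 = 93.

93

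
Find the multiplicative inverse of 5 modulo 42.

17

gcd(42, 5) = 1  (42 = 8*5 + 2, 5 = 2*2 + 1, 2 = 2*1).
Back-substituting, 5*(17) + 42*(-2) = 1.
So 5*17 ≡ 1 (mod 42), and 17 mod 42 = 17.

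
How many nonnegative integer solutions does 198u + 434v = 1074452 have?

25

gcd(434, 198) = 2.
By Bézout, 198·(57) + 434·(-26) = 2.
One solution: (144, 2410).
General: u = 144 + 217t, v = 2410 - 99t.
u ≥ 0 ⇒ t ≥ 0; v ≥ 0 ⇒ t ≤ 24. So t ∈ [0, 24]: 25 solutions.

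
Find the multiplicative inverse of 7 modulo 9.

gcd(9, 7) = 1  (9 = 1·7 + 2, 7 = 3·2 + 1, 2 = 2·1).
Back-substituting, 7·(4) + 9·(-3) = 1.
So 7·4 ≡ 1 (mod 9), and 4 mod 9 = 4.

4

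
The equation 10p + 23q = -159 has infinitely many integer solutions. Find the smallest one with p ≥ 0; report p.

14

gcd(23, 10) = 1.
1 divides -159, so solutions exist.
By Bézout, 10×(7) + 23×(-3) = 1.
Scale by -159/1 = -159: (p₀, q₀) = (-1113, 477).
General solution: p = -1113 + 23t, q = 477 - 10t for integer t.
p ≥ 0: smallest is -1113 mod 23 = 14 (at t = 49), with q = -13.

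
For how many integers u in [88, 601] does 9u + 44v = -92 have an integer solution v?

12

gcd(44, 9) = 1  (44 = 4×9 + 8, 9 = 1×8 + 1, 8 = 8×1).
Back-substituting, 9×(5) + 44×(-1) = 1.
Scale by -92: particular solution (-460, 92); reduce u mod 44: (24, -7).
General solution: u = 24 + 44t, v = -7 - 9t for integer t.
88 ≤ 24 + 44t ≤ 601 gives t ∈ [2, 13], which is 12 values.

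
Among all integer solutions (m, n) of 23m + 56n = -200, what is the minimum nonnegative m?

40

gcd(56, 23):
  56 = 2·23 + 10
  23 = 2·10 + 3
  10 = 3·3 + 1
  3 = 3·1
so gcd(56, 23) = 1.
1 divides -200, so solutions exist.
Back-substitute for Bézout coefficients:
  1 = 10 - 3·3
  ... = 23·(-17) + 56·(7)
Scale by -200/1 = -200: (m₀, n₀) = (3400, -1400).
General solution: m = 3400 + 56t, n = -1400 - 23t for integer t.
m ≥ 0: smallest is 3400 mod 56 = 40 (at t = -60), with n = -20.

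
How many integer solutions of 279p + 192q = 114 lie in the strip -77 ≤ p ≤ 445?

gcd(279, 192):
  279 = 1×192 + 87
  192 = 2×87 + 18
  87 = 4×18 + 15
  18 = 1×15 + 3
  15 = 5×3
so gcd(279, 192) = 3.
Back-substitute for Bézout coefficients:
  3 = 18 - 1×15
  ... = 279×(-11) + 192×(16)
Scale by 38: particular solution (-418, 608); reduce p mod 64: (30, -43).
General solution: p = 30 + 64t, q = -43 - 93t for integer t.
-77 ≤ 30 + 64t ≤ 445 gives t ∈ [-1, 6], which is 8 values.

8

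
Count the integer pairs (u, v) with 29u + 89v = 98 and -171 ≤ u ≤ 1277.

gcd(89, 29) = 1.
By Bézout, 29×(43) + 89×(-14) = 1.
Particular solution: (31, -9).
General solution: u = 31 + 89t, v = -9 - 29t for integer t.
-171 ≤ 31 + 89t ≤ 1277 gives t ∈ [-2, 14], which is 17 values.

17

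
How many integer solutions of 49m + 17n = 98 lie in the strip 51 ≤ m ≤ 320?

16

gcd(49, 17):
  49 = 2·17 + 15
  17 = 1·15 + 2
  15 = 7·2 + 1
  2 = 2·1
so gcd(49, 17) = 1.
Back-substitute for Bézout coefficients:
  1 = 15 - 7·2
  ... = 49·(8) + 17·(-23)
Scale by 98: particular solution (784, -2254); reduce m mod 17: (2, 0).
General solution: m = 2 + 17t, n = 0 - 49t for integer t.
51 ≤ 2 + 17t ≤ 320 gives t ∈ [3, 18], which is 16 values.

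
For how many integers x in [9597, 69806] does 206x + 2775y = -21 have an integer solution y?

gcd(2775, 206):
  2775 = 13*206 + 97
  206 = 2*97 + 12
  97 = 8*12 + 1
  12 = 12*1
so gcd(2775, 206) = 1.
Back-substitute for Bézout coefficients:
  1 = 97 - 8*12
  ... = 206*(-229) + 2775*(17)
Scale by -21: particular solution (4809, -357); reduce x mod 2775: (2034, -151).
General solution: x = 2034 + 2775t, y = -151 - 206t for integer t.
9597 ≤ 2034 + 2775t ≤ 69806 gives t ∈ [3, 24], which is 22 values.

22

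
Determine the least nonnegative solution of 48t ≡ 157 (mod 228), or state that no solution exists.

gcd(228, 48):
  228 = 4*48 + 36
  48 = 1*36 + 12
  36 = 3*12
so gcd(228, 48) = 12.
12 does not divide 157, so the congruence has no solution.

no solution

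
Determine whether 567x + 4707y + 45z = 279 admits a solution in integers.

yes

gcd(4707, 567) = 9  (4707 = 8*567 + 171, 567 = 3*171 + 54, 171 = 3*54 + 9, 54 = 6*9).
gcd(9, 45) = 9.
9 divides 279, so integer solutions exist.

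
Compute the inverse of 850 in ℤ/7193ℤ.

gcd(7193, 850) = 1.
By Bézout, 850×(787) + 7193×(-93) = 1.
So 850×787 ≡ 1 (mod 7193), and 787 mod 7193 = 787.

787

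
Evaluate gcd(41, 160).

gcd(160, 41):
  160 = 3·41 + 37
  41 = 1·37 + 4
  37 = 9·4 + 1
  4 = 4·1
so gcd(160, 41) = 1.

1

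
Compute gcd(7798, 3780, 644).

gcd(7798, 3780) = 14  (7798 = 2*3780 + 238, 3780 = 15*238 + 210, 238 = 1*210 + 28, 210 = 7*28 + 14, 28 = 2*14).
gcd(14, 644) = 14.

14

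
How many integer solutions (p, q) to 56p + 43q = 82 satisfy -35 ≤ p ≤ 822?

20

gcd(56, 43) = 1  (56 = 1×43 + 13, 43 = 3×13 + 4, 13 = 3×4 + 1, 4 = 4×1).
Back-substituting, 56×(10) + 43×(-13) = 1.
Scale by 82: particular solution (820, -1066); reduce p mod 43: (3, -2).
General solution: p = 3 + 43t, q = -2 - 56t for integer t.
-35 ≤ 3 + 43t ≤ 822 gives t ∈ [0, 19], which is 20 values.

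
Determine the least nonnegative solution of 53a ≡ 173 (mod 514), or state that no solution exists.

333

gcd(514, 53) = 1.
1 divides 173, so solutions exist.
By Bézout, 53·(97) + 514·(-10) = 1.
So 53·(97) ≡ 1 (mod 514); multiply by 173: a ≡ 16781 (mod 514).
Smallest nonnegative: a = 16781 mod 514 = 333.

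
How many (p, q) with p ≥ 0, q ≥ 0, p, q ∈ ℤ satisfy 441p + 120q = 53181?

gcd(441, 120) = 3.
By Bézout, 441*(3) + 120*(-11) = 3.
One solution: (21, 366).
General: p = 21 + 40t, q = 366 - 147t.
p ≥ 0 ⇒ t ≥ 0; q ≥ 0 ⇒ t ≤ 2. So t ∈ [0, 2]: 3 solutions.

3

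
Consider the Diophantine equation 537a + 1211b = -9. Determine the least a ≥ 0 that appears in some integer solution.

778

gcd(1211, 537) = 1  (1211 = 2*537 + 137, 537 = 3*137 + 126, 137 = 1*126 + 11, 126 = 11*11 + 5, 11 = 2*5 + 1, 5 = 5*1).
1 divides -9, so solutions exist.
Back-substituting, 537*(-221) + 1211*(98) = 1.
Scale by -9/1 = -9: (a₀, b₀) = (1989, -882).
General solution: a = 1989 + 1211t, b = -882 - 537t for integer t.
a ≥ 0: smallest is 1989 mod 1211 = 778 (at t = -1), with b = -345.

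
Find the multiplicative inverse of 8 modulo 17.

gcd(17, 8) = 1  (17 = 2*8 + 1, 8 = 8*1).
Back-substituting, 8*(-2) + 17*(1) = 1.
So 8*-2 ≡ 1 (mod 17), and -2 mod 17 = 15.

15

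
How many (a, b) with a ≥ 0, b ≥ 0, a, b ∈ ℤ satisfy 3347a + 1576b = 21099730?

4

gcd(3347, 1576):
  3347 = 2·1576 + 195
  1576 = 8·195 + 16
  195 = 12·16 + 3
  16 = 5·3 + 1
  3 = 3·1
so gcd(3347, 1576) = 1.
Back-substitute for Bézout coefficients:
  1 = 16 - 5·3
  ... = 3347·(-493) + 1576·(1047)
Scale by 21099730: one solution is (-10402166890, 22091417310). Reduce a mod 1576: (470, 12390).
General: a = 470 + 1576t, b = 12390 - 3347t.
a ≥ 0 ⇒ t ≥ 0; b ≥ 0 ⇒ t ≤ 3. So t ∈ [0, 3]: 4 solutions.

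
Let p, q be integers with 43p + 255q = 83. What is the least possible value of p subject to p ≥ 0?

251

gcd(255, 43):
  255 = 5·43 + 40
  43 = 1·40 + 3
  40 = 13·3 + 1
  3 = 3·1
so gcd(255, 43) = 1.
1 divides 83, so solutions exist.
Back-substitute for Bézout coefficients:
  1 = 40 - 13·3
  ... = 43·(-83) + 255·(14)
Scale by 83/1 = 83: (p₀, q₀) = (-6889, 1162).
General solution: p = -6889 + 255t, q = 1162 - 43t for integer t.
p ≥ 0: smallest is -6889 mod 255 = 251 (at t = 28), with q = -42.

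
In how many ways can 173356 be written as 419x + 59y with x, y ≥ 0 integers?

7

gcd(419, 59) = 1  (419 = 7*59 + 6, 59 = 9*6 + 5, 6 = 1*5 + 1, 5 = 5*1).
Back-substituting, 419*(10) + 59*(-71) = 1.
Scale by 173356: one solution is (1733560, -12308276). Reduce x mod 59: (22, 2782).
General: x = 22 + 59t, y = 2782 - 419t.
x ≥ 0 ⇒ t ≥ 0; y ≥ 0 ⇒ t ≤ 6. So t ∈ [0, 6]: 7 solutions.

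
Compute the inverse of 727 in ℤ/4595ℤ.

493

gcd(4595, 727) = 1  (4595 = 6·727 + 233, 727 = 3·233 + 28, 233 = 8·28 + 9, 28 = 3·9 + 1, 9 = 9·1).
Back-substituting, 727·(493) + 4595·(-78) = 1.
So 727·493 ≡ 1 (mod 4595), and 493 mod 4595 = 493.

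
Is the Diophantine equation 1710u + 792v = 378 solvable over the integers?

yes

gcd(1710, 792) = 18  (1710 = 2·792 + 126, 792 = 6·126 + 36, 126 = 3·36 + 18, 36 = 2·18).
18 divides 378, so integer solutions exist.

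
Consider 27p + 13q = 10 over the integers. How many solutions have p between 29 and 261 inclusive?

18

gcd(27, 13) = 1.
By Bézout, 27×(1) + 13×(-2) = 1.
Particular solution: (10, -20).
General solution: p = 10 + 13t, q = -20 - 27t for integer t.
29 ≤ 10 + 13t ≤ 261 gives t ∈ [2, 19], which is 18 values.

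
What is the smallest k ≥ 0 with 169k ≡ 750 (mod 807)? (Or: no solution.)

396

gcd(807, 169) = 1.
1 divides 750, so solutions exist.
By Bézout, 169·(-191) + 807·(40) = 1.
So 169·(-191) ≡ 1 (mod 807); multiply by 750: k ≡ -143250 (mod 807).
Smallest nonnegative: k = -143250 mod 807 = 396.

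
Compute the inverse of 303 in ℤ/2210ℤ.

gcd(2210, 303) = 1  (2210 = 7·303 + 89, 303 = 3·89 + 36, 89 = 2·36 + 17, 36 = 2·17 + 2, 17 = 8·2 + 1, 2 = 2·1).
Back-substituting, 303·(-1043) + 2210·(143) = 1.
So 303·-1043 ≡ 1 (mod 2210), and -1043 mod 2210 = 1167.

1167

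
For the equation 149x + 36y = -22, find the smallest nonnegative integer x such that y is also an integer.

gcd(149, 36) = 1  (149 = 4×36 + 5, 36 = 7×5 + 1, 5 = 5×1).
1 divides -22, so solutions exist.
Back-substituting, 149×(-7) + 36×(29) = 1.
Scale by -22/1 = -22: (x₀, y₀) = (154, -638).
General solution: x = 154 + 36t, y = -638 - 149t for integer t.
x ≥ 0: smallest is 154 mod 36 = 10 (at t = -4), with y = -42.

10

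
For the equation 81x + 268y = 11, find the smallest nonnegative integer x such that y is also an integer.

gcd(268, 81) = 1.
1 divides 11, so solutions exist.
By Bézout, 81·(-43) + 268·(13) = 1.
Scale by 11/1 = 11: (x₀, y₀) = (-473, 143).
General solution: x = -473 + 268t, y = 143 - 81t for integer t.
x ≥ 0: smallest is -473 mod 268 = 63 (at t = 2), with y = -19.

63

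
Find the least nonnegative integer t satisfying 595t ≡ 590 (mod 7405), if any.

gcd(7405, 595) = 5.
5 divides 590, so solutions exist.
By Bézout, 595×(-112) + 7405×(9) = 5.
So 595×(-112) ≡ 5 (mod 7405); multiply by 118: t ≡ -13216 (mod 1481).
Smallest nonnegative: t = -13216 mod 1481 = 113.

113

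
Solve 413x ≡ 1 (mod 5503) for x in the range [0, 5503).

gcd(5503, 413) = 1.
By Bézout, 413*(2505) + 5503*(-188) = 1.
So 413*2505 ≡ 1 (mod 5503), and 2505 mod 5503 = 2505.

2505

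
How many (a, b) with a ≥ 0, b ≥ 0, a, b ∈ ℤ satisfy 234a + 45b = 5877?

5

gcd(234, 45) = 9.
By Bézout, 234*(1) + 45*(-5) = 9.
One solution: (3, 115).
General: a = 3 + 5t, b = 115 - 26t.
a ≥ 0 ⇒ t ≥ 0; b ≥ 0 ⇒ t ≤ 4. So t ∈ [0, 4]: 5 solutions.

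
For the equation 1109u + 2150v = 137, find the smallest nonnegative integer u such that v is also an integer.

gcd(2150, 1109) = 1.
1 divides 137, so solutions exist.
By Bézout, 1109×(-411) + 2150×(212) = 1.
Scale by 137/1 = 137: (u₀, v₀) = (-56307, 29044).
General solution: u = -56307 + 2150t, v = 29044 - 1109t for integer t.
u ≥ 0: smallest is -56307 mod 2150 = 1743 (at t = 27), with v = -899.

1743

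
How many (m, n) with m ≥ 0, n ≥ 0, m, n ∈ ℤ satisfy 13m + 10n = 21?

0

gcd(13, 10):
  13 = 1×10 + 3
  10 = 3×3 + 1
  3 = 3×1
so gcd(13, 10) = 1.
Back-substitute for Bézout coefficients:
  1 = 10 - 3×3
  ... = 13×(-3) + 10×(4)
Scale by 21: one solution is (-63, 84). Reduce m mod 10: (7, -7).
General: m = 7 + 10t, n = -7 - 13t.
m ≥ 0 ⇒ t ≥ 0; n ≥ 0 ⇒ t ≤ -1. So t ∈ [0, -1]: 0 solutions.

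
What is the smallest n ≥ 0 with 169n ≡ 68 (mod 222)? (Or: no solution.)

116

gcd(222, 169) = 1  (222 = 1·169 + 53, 169 = 3·53 + 10, 53 = 5·10 + 3, 10 = 3·3 + 1, 3 = 3·1).
1 divides 68, so solutions exist.
Back-substituting, 169·(67) + 222·(-51) = 1.
So 169·(67) ≡ 1 (mod 222); multiply by 68: n ≡ 4556 (mod 222).
Smallest nonnegative: n = 4556 mod 222 = 116.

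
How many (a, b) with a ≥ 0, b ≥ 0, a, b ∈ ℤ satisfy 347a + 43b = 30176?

gcd(347, 43):
  347 = 8·43 + 3
  43 = 14·3 + 1
  3 = 3·1
so gcd(347, 43) = 1.
Back-substitute for Bézout coefficients:
  1 = 43 - 14·3
  ... = 347·(-14) + 43·(113)
Scale by 30176: one solution is (-422464, 3409888). Reduce a mod 43: (11, 613).
General: a = 11 + 43t, b = 613 - 347t.
a ≥ 0 ⇒ t ≥ 0; b ≥ 0 ⇒ t ≤ 1. So t ∈ [0, 1]: 2 solutions.

2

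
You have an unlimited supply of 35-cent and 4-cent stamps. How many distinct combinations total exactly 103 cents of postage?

Need nonnegative integers with 35j + 4k = 103.
gcd(35, 4) = 1, and 35·(-1) + 4·(9) = 1.
So (j₀, k₀) = (-103, 927); general j = -103 + 4t, k = 927 - 35t.
j ≥ 0 ⇒ t ≥ 26; k ≥ 0 ⇒ t ≤ 26. That's 1 value of t.

1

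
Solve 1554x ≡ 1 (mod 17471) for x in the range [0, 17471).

gcd(17471, 1554) = 1  (17471 = 11×1554 + 377, 1554 = 4×377 + 46, 377 = 8×46 + 9, 46 = 5×9 + 1, 9 = 9×1).
Back-substituting, 1554×(1900) + 17471×(-169) = 1.
So 1554×1900 ≡ 1 (mod 17471), and 1900 mod 17471 = 1900.

1900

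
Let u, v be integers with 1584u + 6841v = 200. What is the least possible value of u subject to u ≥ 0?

1624

gcd(6841, 1584) = 1  (6841 = 4*1584 + 505, 1584 = 3*505 + 69, 505 = 7*69 + 22, 69 = 3*22 + 3, 22 = 7*3 + 1, 3 = 3*1).
1 divides 200, so solutions exist.
Back-substituting, 1584*(-2181) + 6841*(505) = 1.
Scale by 200/1 = 200: (u₀, v₀) = (-436200, 101000).
General solution: u = -436200 + 6841t, v = 101000 - 1584t for integer t.
u ≥ 0: smallest is -436200 mod 6841 = 1624 (at t = 64), with v = -376.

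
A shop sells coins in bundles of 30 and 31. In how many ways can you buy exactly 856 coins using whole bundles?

1

Need nonnegative integers with 30j + 31k = 856.
gcd(30, 31) = 1, and 30·(-1) + 31·(1) = 1.
So (j₀, k₀) = (-856, 856); general j = -856 + 31t, k = 856 - 30t.
j ≥ 0 ⇒ t ≥ 28; k ≥ 0 ⇒ t ≤ 28. That's 1 value of t.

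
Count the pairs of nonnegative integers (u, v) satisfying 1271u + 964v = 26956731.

22

gcd(1271, 964) = 1.
By Bézout, 1271·(-157) + 964·(207) = 1.
One solution: (17, 27941).
General: u = 17 + 964t, v = 27941 - 1271t.
u ≥ 0 ⇒ t ≥ 0; v ≥ 0 ⇒ t ≤ 21. So t ∈ [0, 21]: 22 solutions.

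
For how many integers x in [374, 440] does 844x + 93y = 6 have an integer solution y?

1

gcd(844, 93):
  844 = 9·93 + 7
  93 = 13·7 + 2
  7 = 3·2 + 1
  2 = 2·1
so gcd(844, 93) = 1.
Back-substitute for Bézout coefficients:
  1 = 7 - 3·2
  ... = 844·(40) + 93·(-363)
Scale by 6: particular solution (240, -2178); reduce x mod 93: (54, -490).
General solution: x = 54 + 93t, y = -490 - 844t for integer t.
374 ≤ 54 + 93t ≤ 440 gives t ∈ [4, 4], which is 1 value.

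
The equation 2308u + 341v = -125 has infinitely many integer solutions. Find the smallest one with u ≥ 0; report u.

321

gcd(2308, 341) = 1  (2308 = 6*341 + 262, 341 = 1*262 + 79, 262 = 3*79 + 25, 79 = 3*25 + 4, 25 = 6*4 + 1, 4 = 4*1).
1 divides -125, so solutions exist.
Back-substituting, 2308*(82) + 341*(-555) = 1.
Scale by -125/1 = -125: (u₀, v₀) = (-10250, 69375).
General solution: u = -10250 + 341t, v = 69375 - 2308t for integer t.
u ≥ 0: smallest is -10250 mod 341 = 321 (at t = 31), with v = -2173.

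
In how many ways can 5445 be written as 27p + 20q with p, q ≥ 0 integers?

gcd(27, 20) = 1  (27 = 1×20 + 7, 20 = 2×7 + 6, 7 = 1×6 + 1, 6 = 6×1).
Back-substituting, 27×(3) + 20×(-4) = 1.
Scale by 5445: one solution is (16335, -21780). Reduce p mod 20: (15, 252).
General: p = 15 + 20t, q = 252 - 27t.
p ≥ 0 ⇒ t ≥ 0; q ≥ 0 ⇒ t ≤ 9. So t ∈ [0, 9]: 10 solutions.

10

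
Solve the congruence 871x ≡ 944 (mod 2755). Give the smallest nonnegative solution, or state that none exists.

gcd(2755, 871) = 1  (2755 = 3·871 + 142, 871 = 6·142 + 19, 142 = 7·19 + 9, 19 = 2·9 + 1, 9 = 9·1).
1 divides 944, so solutions exist.
Back-substituting, 871·(291) + 2755·(-92) = 1.
So 871·(291) ≡ 1 (mod 2755); multiply by 944: x ≡ 274704 (mod 2755).
Smallest nonnegative: x = 274704 mod 2755 = 1959.

1959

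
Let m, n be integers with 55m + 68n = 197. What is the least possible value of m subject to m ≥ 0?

gcd(68, 55):
  68 = 1·55 + 13
  55 = 4·13 + 3
  13 = 4·3 + 1
  3 = 3·1
so gcd(68, 55) = 1.
1 divides 197, so solutions exist.
Back-substitute for Bézout coefficients:
  1 = 13 - 4·3
  ... = 55·(-21) + 68·(17)
Scale by 197/1 = 197: (m₀, n₀) = (-4137, 3349).
General solution: m = -4137 + 68t, n = 3349 - 55t for integer t.
m ≥ 0: smallest is -4137 mod 68 = 11 (at t = 61), with n = -6.

11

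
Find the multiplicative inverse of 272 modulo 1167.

gcd(1167, 272) = 1  (1167 = 4×272 + 79, 272 = 3×79 + 35, 79 = 2×35 + 9, 35 = 3×9 + 8, 9 = 1×8 + 1, 8 = 8×1).
Back-substituting, 272×(-133) + 1167×(31) = 1.
So 272×-133 ≡ 1 (mod 1167), and -133 mod 1167 = 1034.

1034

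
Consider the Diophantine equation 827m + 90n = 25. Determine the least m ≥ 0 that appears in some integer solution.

65

gcd(827, 90):
  827 = 9·90 + 17
  90 = 5·17 + 5
  17 = 3·5 + 2
  5 = 2·2 + 1
  2 = 2·1
so gcd(827, 90) = 1.
1 divides 25, so solutions exist.
Back-substitute for Bézout coefficients:
  1 = 5 - 2·2
  ... = 827·(-37) + 90·(340)
Scale by 25/1 = 25: (m₀, n₀) = (-925, 8500).
General solution: m = -925 + 90t, n = 8500 - 827t for integer t.
m ≥ 0: smallest is -925 mod 90 = 65 (at t = 11), with n = -597.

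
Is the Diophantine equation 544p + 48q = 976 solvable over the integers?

yes

gcd(544, 48) = 16  (544 = 11*48 + 16, 48 = 3*16).
16 divides 976, so integer solutions exist.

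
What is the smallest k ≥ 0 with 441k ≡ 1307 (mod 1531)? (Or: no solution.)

121

gcd(1531, 441) = 1.
1 divides 1307, so solutions exist.
By Bézout, 441*(184) + 1531*(-53) = 1.
So 441*(184) ≡ 1 (mod 1531); multiply by 1307: k ≡ 240488 (mod 1531).
Smallest nonnegative: k = 240488 mod 1531 = 121.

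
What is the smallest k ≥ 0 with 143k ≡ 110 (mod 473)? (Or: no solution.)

gcd(473, 143) = 11.
11 divides 110, so solutions exist.
By Bézout, 143*(10) + 473*(-3) = 11.
So 143*(10) ≡ 11 (mod 473); multiply by 10: k ≡ 100 (mod 43).
Smallest nonnegative: k = 100 mod 43 = 14.

14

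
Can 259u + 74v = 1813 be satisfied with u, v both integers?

yes

gcd(259, 74) = 37.
37 divides 1813, so integer solutions exist.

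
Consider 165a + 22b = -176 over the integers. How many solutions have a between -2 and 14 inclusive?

9

gcd(165, 22) = 11  (165 = 7×22 + 11, 22 = 2×11).
Back-substituting, 165×(1) + 22×(-7) = 11.
Scale by -16: particular solution (-16, 112); reduce a mod 2: (0, -8).
General solution: a = 0 + 2t, b = -8 - 15t for integer t.
-2 ≤ 0 + 2t ≤ 14 gives t ∈ [-1, 7], which is 9 values.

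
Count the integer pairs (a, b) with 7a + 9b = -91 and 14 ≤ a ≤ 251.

27

gcd(9, 7):
  9 = 1·7 + 2
  7 = 3·2 + 1
  2 = 2·1
so gcd(9, 7) = 1.
Back-substitute for Bézout coefficients:
  1 = 7 - 3·2
  ... = 7·(4) + 9·(-3)
Scale by -91: particular solution (-364, 273); reduce a mod 9: (5, -14).
General solution: a = 5 + 9t, b = -14 - 7t for integer t.
14 ≤ 5 + 9t ≤ 251 gives t ∈ [1, 27], which is 27 values.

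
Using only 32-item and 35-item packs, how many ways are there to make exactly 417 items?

1

Need nonnegative integers with 32j + 35k = 417.
gcd(32, 35) = 1, and 32·(-12) + 35·(11) = 1.
So (j₀, k₀) = (-5004, 4587); general j = -5004 + 35t, k = 4587 - 32t.
j ≥ 0 ⇒ t ≥ 143; k ≥ 0 ⇒ t ≤ 143. That's 1 value of t.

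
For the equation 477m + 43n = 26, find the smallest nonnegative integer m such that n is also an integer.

gcd(477, 43):
  477 = 11·43 + 4
  43 = 10·4 + 3
  4 = 1·3 + 1
  3 = 3·1
so gcd(477, 43) = 1.
1 divides 26, so solutions exist.
Back-substitute for Bézout coefficients:
  1 = 4 - 1·3
  ... = 477·(11) + 43·(-122)
Scale by 26/1 = 26: (m₀, n₀) = (286, -3172).
General solution: m = 286 + 43t, n = -3172 - 477t for integer t.
m ≥ 0: smallest is 286 mod 43 = 28 (at t = -6), with n = -310.

28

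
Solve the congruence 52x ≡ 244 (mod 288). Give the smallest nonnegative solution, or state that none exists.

gcd(288, 52) = 4  (288 = 5·52 + 28, 52 = 1·28 + 24, 28 = 1·24 + 4, 24 = 6·4).
4 divides 244, so solutions exist.
Back-substituting, 52·(-11) + 288·(2) = 4.
So 52·(-11) ≡ 4 (mod 288); multiply by 61: x ≡ -671 (mod 72).
Smallest nonnegative: x = -671 mod 72 = 49.

49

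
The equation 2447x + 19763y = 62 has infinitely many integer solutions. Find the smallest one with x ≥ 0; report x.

gcd(19763, 2447) = 1.
1 divides 62, so solutions exist.
By Bézout, 2447·(-3699) + 19763·(458) = 1.
Scale by 62/1 = 62: (x₀, y₀) = (-229338, 28396).
General solution: x = -229338 + 19763t, y = 28396 - 2447t for integer t.
x ≥ 0: smallest is -229338 mod 19763 = 7818 (at t = 12), with y = -968.

7818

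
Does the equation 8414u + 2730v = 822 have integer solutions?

gcd(8414, 2730) = 14  (8414 = 3*2730 + 224, 2730 = 12*224 + 42, 224 = 5*42 + 14, 42 = 3*14).
14 does not divide 822 (remainder 10), so no integer solutions.

no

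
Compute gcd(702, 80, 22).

gcd(702, 80) = 2.
gcd(2, 22) = 2.

2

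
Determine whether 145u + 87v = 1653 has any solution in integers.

yes

gcd(145, 87) = 29  (145 = 1*87 + 58, 87 = 1*58 + 29, 58 = 2*29).
29 divides 1653, so integer solutions exist.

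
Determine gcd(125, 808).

1

gcd(808, 125) = 1  (808 = 6·125 + 58, 125 = 2·58 + 9, 58 = 6·9 + 4, 9 = 2·4 + 1, 4 = 4·1).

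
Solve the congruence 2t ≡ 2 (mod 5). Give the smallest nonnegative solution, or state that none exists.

1

gcd(5, 2) = 1.
1 divides 2, so solutions exist.
By Bézout, 2*(-2) + 5*(1) = 1.
So 2*(-2) ≡ 1 (mod 5); multiply by 2: t ≡ -4 (mod 5).
Smallest nonnegative: t = -4 mod 5 = 1.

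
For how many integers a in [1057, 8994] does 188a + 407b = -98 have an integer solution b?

19

gcd(407, 188) = 1  (407 = 2·188 + 31, 188 = 6·31 + 2, 31 = 15·2 + 1, 2 = 2·1).
Back-substituting, 188·(-197) + 407·(91) = 1.
Scale by -98: particular solution (19306, -8918); reduce a mod 407: (177, -82).
General solution: a = 177 + 407t, b = -82 - 188t for integer t.
1057 ≤ 177 + 407t ≤ 8994 gives t ∈ [3, 21], which is 19 values.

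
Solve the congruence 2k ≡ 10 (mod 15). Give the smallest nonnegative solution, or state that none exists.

5

gcd(15, 2):
  15 = 7·2 + 1
  2 = 2·1
so gcd(15, 2) = 1.
1 divides 10, so solutions exist.
Back-substitute for Bézout coefficients:
  1 = 15 - 7·2
  ... = 2·(-7) + 15·(1)
So 2·(-7) ≡ 1 (mod 15); multiply by 10: k ≡ -70 (mod 15).
Smallest nonnegative: k = -70 mod 15 = 5.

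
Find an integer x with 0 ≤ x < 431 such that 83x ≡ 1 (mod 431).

gcd(431, 83):
  431 = 5·83 + 16
  83 = 5·16 + 3
  16 = 5·3 + 1
  3 = 3·1
so gcd(431, 83) = 1.
Back-substitute for Bézout coefficients:
  1 = 16 - 5·3
  ... = 83·(-135) + 431·(26)
So 83·-135 ≡ 1 (mod 431), and -135 mod 431 = 296.

296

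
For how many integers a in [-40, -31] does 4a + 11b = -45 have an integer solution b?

gcd(11, 4):
  11 = 2·4 + 3
  4 = 1·3 + 1
  3 = 3·1
so gcd(11, 4) = 1.
Back-substitute for Bézout coefficients:
  1 = 4 - 1·3
  ... = 4·(3) + 11·(-1)
Scale by -45: particular solution (-135, 45); reduce a mod 11: (8, -7).
General solution: a = 8 + 11t, b = -7 - 4t for integer t.
-40 ≤ 8 + 11t ≤ -31 gives t ∈ [-4, -4], which is 1 value.

1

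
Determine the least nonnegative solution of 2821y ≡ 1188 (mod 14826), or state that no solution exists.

gcd(14826, 2821):
  14826 = 5×2821 + 721
  2821 = 3×721 + 658
  721 = 1×658 + 63
  658 = 10×63 + 28
  63 = 2×28 + 7
  28 = 4×7
so gcd(14826, 2821) = 7.
7 does not divide 1188, so the congruence has no solution.

no solution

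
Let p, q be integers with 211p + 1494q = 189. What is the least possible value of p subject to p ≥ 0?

gcd(1494, 211) = 1  (1494 = 7·211 + 17, 211 = 12·17 + 7, 17 = 2·7 + 3, 7 = 2·3 + 1, 3 = 3·1).
1 divides 189, so solutions exist.
Back-substituting, 211·(439) + 1494·(-62) = 1.
Scale by 189/1 = 189: (p₀, q₀) = (82971, -11718).
General solution: p = 82971 + 1494t, q = -11718 - 211t for integer t.
p ≥ 0: smallest is 82971 mod 1494 = 801 (at t = -55), with q = -113.

801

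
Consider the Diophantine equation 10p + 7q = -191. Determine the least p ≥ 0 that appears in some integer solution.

gcd(10, 7):
  10 = 1×7 + 3
  7 = 2×3 + 1
  3 = 3×1
so gcd(10, 7) = 1.
1 divides -191, so solutions exist.
Back-substitute for Bézout coefficients:
  1 = 7 - 2×3
  ... = 10×(-2) + 7×(3)
Scale by -191/1 = -191: (p₀, q₀) = (382, -573).
General solution: p = 382 + 7t, q = -573 - 10t for integer t.
p ≥ 0: smallest is 382 mod 7 = 4 (at t = -54), with q = -33.

4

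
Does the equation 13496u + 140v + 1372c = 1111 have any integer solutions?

no

gcd(13496, 140) = 28  (13496 = 96·140 + 56, 140 = 2·56 + 28, 56 = 2·28).
gcd(28, 1372) = 28.
28 does not divide 1111 (remainder 19), so no integer solutions.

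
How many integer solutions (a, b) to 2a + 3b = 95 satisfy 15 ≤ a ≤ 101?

gcd(3, 2):
  3 = 1*2 + 1
  2 = 2*1
so gcd(3, 2) = 1.
Back-substitute for Bézout coefficients:
  1 = 3 - 1*2
  ... = 2*(-1) + 3*(1)
Scale by 95: particular solution (-95, 95); reduce a mod 3: (1, 31).
General solution: a = 1 + 3t, b = 31 - 2t for integer t.
15 ≤ 1 + 3t ≤ 101 gives t ∈ [5, 33], which is 29 values.

29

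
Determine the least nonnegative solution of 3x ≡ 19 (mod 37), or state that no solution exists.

31

gcd(37, 3):
  37 = 12*3 + 1
  3 = 3*1
so gcd(37, 3) = 1.
1 divides 19, so solutions exist.
Back-substitute for Bézout coefficients:
  1 = 37 - 12*3
  ... = 3*(-12) + 37*(1)
So 3*(-12) ≡ 1 (mod 37); multiply by 19: x ≡ -228 (mod 37).
Smallest nonnegative: x = -228 mod 37 = 31.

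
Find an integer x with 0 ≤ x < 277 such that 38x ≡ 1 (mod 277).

gcd(277, 38) = 1.
By Bézout, 38*(-51) + 277*(7) = 1.
So 38*-51 ≡ 1 (mod 277), and -51 mod 277 = 226.

226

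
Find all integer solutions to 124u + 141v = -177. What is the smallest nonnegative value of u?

27

gcd(141, 124) = 1.
1 divides -177, so solutions exist.
By Bézout, 124·(58) + 141·(-51) = 1.
Scale by -177/1 = -177: (u₀, v₀) = (-10266, 9027).
General solution: u = -10266 + 141t, v = 9027 - 124t for integer t.
u ≥ 0: smallest is -10266 mod 141 = 27 (at t = 73), with v = -25.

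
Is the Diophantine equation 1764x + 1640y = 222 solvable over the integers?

gcd(1764, 1640):
  1764 = 1*1640 + 124
  1640 = 13*124 + 28
  124 = 4*28 + 12
  28 = 2*12 + 4
  12 = 3*4
so gcd(1764, 1640) = 4.
4 does not divide 222 (remainder 2), so no integer solutions.

no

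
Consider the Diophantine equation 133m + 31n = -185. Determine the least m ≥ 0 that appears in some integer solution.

7

gcd(133, 31) = 1  (133 = 4·31 + 9, 31 = 3·9 + 4, 9 = 2·4 + 1, 4 = 4·1).
1 divides -185, so solutions exist.
Back-substituting, 133·(7) + 31·(-30) = 1.
Scale by -185/1 = -185: (m₀, n₀) = (-1295, 5550).
General solution: m = -1295 + 31t, n = 5550 - 133t for integer t.
m ≥ 0: smallest is -1295 mod 31 = 7 (at t = 42), with n = -36.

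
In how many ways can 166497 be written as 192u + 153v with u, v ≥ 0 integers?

gcd(192, 153) = 3  (192 = 1·153 + 39, 153 = 3·39 + 36, 39 = 1·36 + 3, 36 = 12·3).
Back-substituting, 192·(4) + 153·(-5) = 3.
Scale by 55499: one solution is (221996, -277495). Reduce u mod 51: (44, 1033).
General: u = 44 + 51t, v = 1033 - 64t.
u ≥ 0 ⇒ t ≥ 0; v ≥ 0 ⇒ t ≤ 16. So t ∈ [0, 16]: 17 solutions.

17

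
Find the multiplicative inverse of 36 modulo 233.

gcd(233, 36):
  233 = 6·36 + 17
  36 = 2·17 + 2
  17 = 8·2 + 1
  2 = 2·1
so gcd(233, 36) = 1.
Back-substitute for Bézout coefficients:
  1 = 17 - 8·2
  ... = 36·(-110) + 233·(17)
So 36·-110 ≡ 1 (mod 233), and -110 mod 233 = 123.

123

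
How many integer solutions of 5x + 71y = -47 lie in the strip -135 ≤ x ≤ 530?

gcd(71, 5) = 1  (71 = 14·5 + 1, 5 = 5·1).
Back-substituting, 5·(-14) + 71·(1) = 1.
Scale by -47: particular solution (658, -47); reduce x mod 71: (19, -2).
General solution: x = 19 + 71t, y = -2 - 5t for integer t.
-135 ≤ 19 + 71t ≤ 530 gives t ∈ [-2, 7], which is 10 values.

10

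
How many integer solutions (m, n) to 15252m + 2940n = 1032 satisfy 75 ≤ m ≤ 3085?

12

gcd(15252, 2940) = 12  (15252 = 5*2940 + 552, 2940 = 5*552 + 180, 552 = 3*180 + 12, 180 = 15*12).
Back-substituting, 15252*(16) + 2940*(-83) = 12.
Scale by 86: particular solution (1376, -7138); reduce m mod 245: (151, -783).
General solution: m = 151 + 245t, n = -783 - 1271t for integer t.
75 ≤ 151 + 245t ≤ 3085 gives t ∈ [0, 11], which is 12 values.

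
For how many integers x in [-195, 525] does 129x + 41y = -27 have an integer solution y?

gcd(129, 41):
  129 = 3×41 + 6
  41 = 6×6 + 5
  6 = 1×5 + 1
  5 = 5×1
so gcd(129, 41) = 1.
Back-substitute for Bézout coefficients:
  1 = 6 - 1×5
  ... = 129×(7) + 41×(-22)
Scale by -27: particular solution (-189, 594); reduce x mod 41: (16, -51).
General solution: x = 16 + 41t, y = -51 - 129t for integer t.
-195 ≤ 16 + 41t ≤ 525 gives t ∈ [-5, 12], which is 18 values.

18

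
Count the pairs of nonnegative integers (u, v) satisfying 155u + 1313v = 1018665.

gcd(1313, 155) = 1  (1313 = 8*155 + 73, 155 = 2*73 + 9, 73 = 8*9 + 1, 9 = 9*1).
Back-substituting, 155*(-144) + 1313*(17) = 1.
Scale by 1018665: one solution is (-146687760, 17317305). Reduce u mod 1313: (600, 705).
General: u = 600 + 1313t, v = 705 - 155t.
u ≥ 0 ⇒ t ≥ 0; v ≥ 0 ⇒ t ≤ 4. So t ∈ [0, 4]: 5 solutions.

5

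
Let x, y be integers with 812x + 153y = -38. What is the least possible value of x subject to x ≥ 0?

gcd(812, 153):
  812 = 5·153 + 47
  153 = 3·47 + 12
  47 = 3·12 + 11
  12 = 1·11 + 1
  11 = 11·1
so gcd(812, 153) = 1.
1 divides -38, so solutions exist.
Back-substitute for Bézout coefficients:
  1 = 12 - 1·11
  ... = 812·(-13) + 153·(69)
Scale by -38/1 = -38: (x₀, y₀) = (494, -2622).
General solution: x = 494 + 153t, y = -2622 - 812t for integer t.
x ≥ 0: smallest is 494 mod 153 = 35 (at t = -3), with y = -186.

35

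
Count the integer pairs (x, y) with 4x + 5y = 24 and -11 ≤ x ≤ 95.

gcd(5, 4) = 1.
By Bézout, 4·(-1) + 5·(1) = 1.
Particular solution: (1, 4).
General solution: x = 1 + 5t, y = 4 - 4t for integer t.
-11 ≤ 1 + 5t ≤ 95 gives t ∈ [-2, 18], which is 21 values.

21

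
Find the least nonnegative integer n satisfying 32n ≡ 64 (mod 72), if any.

2

gcd(72, 32) = 8  (72 = 2*32 + 8, 32 = 4*8).
8 divides 64, so solutions exist.
Back-substituting, 32*(-2) + 72*(1) = 8.
So 32*(-2) ≡ 8 (mod 72); multiply by 8: n ≡ -16 (mod 9).
Smallest nonnegative: n = -16 mod 9 = 2.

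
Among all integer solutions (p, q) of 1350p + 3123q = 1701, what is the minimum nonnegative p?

gcd(3123, 1350):
  3123 = 2×1350 + 423
  1350 = 3×423 + 81
  423 = 5×81 + 18
  81 = 4×18 + 9
  18 = 2×9
so gcd(3123, 1350) = 9.
9 divides 1701, so solutions exist.
Back-substitute for Bézout coefficients:
  9 = 81 - 4×18
  ... = 1350×(155) + 3123×(-67)
Scale by 1701/9 = 189: (p₀, q₀) = (29295, -12663).
General solution: p = 29295 + 347t, q = -12663 - 150t for integer t.
p ≥ 0: smallest is 29295 mod 347 = 147 (at t = -84), with q = -63.

147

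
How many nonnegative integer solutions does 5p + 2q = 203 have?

20

gcd(5, 2) = 1.
By Bézout, 5·(1) + 2·(-2) = 1.
One solution: (1, 99).
General: p = 1 + 2t, q = 99 - 5t.
p ≥ 0 ⇒ t ≥ 0; q ≥ 0 ⇒ t ≤ 19. So t ∈ [0, 19]: 20 solutions.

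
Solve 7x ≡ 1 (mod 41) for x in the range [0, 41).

gcd(41, 7) = 1  (41 = 5×7 + 6, 7 = 1×6 + 1, 6 = 6×1).
Back-substituting, 7×(6) + 41×(-1) = 1.
So 7×6 ≡ 1 (mod 41), and 6 mod 41 = 6.

6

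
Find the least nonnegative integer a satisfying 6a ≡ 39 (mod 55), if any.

34

gcd(55, 6) = 1.
1 divides 39, so solutions exist.
By Bézout, 6·(-9) + 55·(1) = 1.
So 6·(-9) ≡ 1 (mod 55); multiply by 39: a ≡ -351 (mod 55).
Smallest nonnegative: a = -351 mod 55 = 34.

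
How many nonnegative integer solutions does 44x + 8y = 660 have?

gcd(44, 8) = 4.
By Bézout, 44*(1) + 8*(-5) = 4.
One solution: (1, 77).
General: x = 1 + 2t, y = 77 - 11t.
x ≥ 0 ⇒ t ≥ 0; y ≥ 0 ⇒ t ≤ 7. So t ∈ [0, 7]: 8 solutions.

8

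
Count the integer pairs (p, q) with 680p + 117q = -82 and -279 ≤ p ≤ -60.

2

gcd(680, 117):
  680 = 5×117 + 95
  117 = 1×95 + 22
  95 = 4×22 + 7
  22 = 3×7 + 1
  7 = 7×1
so gcd(680, 117) = 1.
Back-substitute for Bézout coefficients:
  1 = 22 - 3×7
  ... = 680×(-16) + 117×(93)
Scale by -82: particular solution (1312, -7626); reduce p mod 117: (25, -146).
General solution: p = 25 + 117t, q = -146 - 680t for integer t.
-279 ≤ 25 + 117t ≤ -60 gives t ∈ [-2, -1], which is 2 values.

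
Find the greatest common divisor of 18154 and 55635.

gcd(55635, 18154) = 1  (55635 = 3×18154 + 1173, 18154 = 15×1173 + 559, 1173 = 2×559 + 55, 559 = 10×55 + 9, 55 = 6×9 + 1, 9 = 9×1).

1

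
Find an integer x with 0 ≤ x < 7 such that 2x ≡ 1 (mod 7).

gcd(7, 2) = 1  (7 = 3·2 + 1, 2 = 2·1).
Back-substituting, 2·(-3) + 7·(1) = 1.
So 2·-3 ≡ 1 (mod 7), and -3 mod 7 = 4.

4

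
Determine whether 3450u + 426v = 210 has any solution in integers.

yes

gcd(3450, 426) = 6  (3450 = 8×426 + 42, 426 = 10×42 + 6, 42 = 7×6).
6 divides 210, so integer solutions exist.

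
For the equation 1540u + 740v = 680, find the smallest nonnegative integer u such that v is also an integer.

gcd(1540, 740):
  1540 = 2*740 + 60
  740 = 12*60 + 20
  60 = 3*20
so gcd(1540, 740) = 20.
20 divides 680, so solutions exist.
Back-substitute for Bézout coefficients:
  20 = 740 - 12*60
  ... = 1540*(-12) + 740*(25)
Scale by 680/20 = 34: (u₀, v₀) = (-408, 850).
General solution: u = -408 + 37t, v = 850 - 77t for integer t.
u ≥ 0: smallest is -408 mod 37 = 36 (at t = 12), with v = -74.

36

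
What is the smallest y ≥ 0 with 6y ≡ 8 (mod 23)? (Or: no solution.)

9

gcd(23, 6) = 1  (23 = 3*6 + 5, 6 = 1*5 + 1, 5 = 5*1).
1 divides 8, so solutions exist.
Back-substituting, 6*(4) + 23*(-1) = 1.
So 6*(4) ≡ 1 (mod 23); multiply by 8: y ≡ 32 (mod 23).
Smallest nonnegative: y = 32 mod 23 = 9.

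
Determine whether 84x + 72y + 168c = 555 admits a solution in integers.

no

gcd(84, 72):
  84 = 1*72 + 12
  72 = 6*12
so gcd(84, 72) = 12.
gcd(12, 168) = 12.
12 does not divide 555 (remainder 3), so no integer solutions.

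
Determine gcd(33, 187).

11

gcd(187, 33):
  187 = 5*33 + 22
  33 = 1*22 + 11
  22 = 2*11
so gcd(187, 33) = 11.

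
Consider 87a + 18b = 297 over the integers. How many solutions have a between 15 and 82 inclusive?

gcd(87, 18) = 3.
By Bézout, 87*(-1) + 18*(5) = 3.
Particular solution: (3, 2).
General solution: a = 3 + 6t, b = 2 - 29t for integer t.
15 ≤ 3 + 6t ≤ 82 gives t ∈ [2, 13], which is 12 values.

12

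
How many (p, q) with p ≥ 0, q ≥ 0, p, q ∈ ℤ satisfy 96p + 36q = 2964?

10

gcd(96, 36) = 12  (96 = 2·36 + 24, 36 = 1·24 + 12, 24 = 2·12).
Back-substituting, 96·(-1) + 36·(3) = 12.
Scale by 247: one solution is (-247, 741). Reduce p mod 3: (2, 77).
General: p = 2 + 3t, q = 77 - 8t.
p ≥ 0 ⇒ t ≥ 0; q ≥ 0 ⇒ t ≤ 9. So t ∈ [0, 9]: 10 solutions.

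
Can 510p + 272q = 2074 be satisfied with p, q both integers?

yes

gcd(510, 272) = 34.
34 divides 2074, so integer solutions exist.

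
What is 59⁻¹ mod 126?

47

gcd(126, 59):
  126 = 2·59 + 8
  59 = 7·8 + 3
  8 = 2·3 + 2
  3 = 1·2 + 1
  2 = 2·1
so gcd(126, 59) = 1.
Back-substitute for Bézout coefficients:
  1 = 3 - 1·2
  ... = 59·(47) + 126·(-22)
So 59·47 ≡ 1 (mod 126), and 47 mod 126 = 47.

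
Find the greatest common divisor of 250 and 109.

gcd(250, 109):
  250 = 2×109 + 32
  109 = 3×32 + 13
  32 = 2×13 + 6
  13 = 2×6 + 1
  6 = 6×1
so gcd(250, 109) = 1.

1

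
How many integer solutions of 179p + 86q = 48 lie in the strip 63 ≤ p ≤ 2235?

gcd(179, 86) = 1.
By Bézout, 179*(37) + 86*(-77) = 1.
Particular solution: (56, -116).
General solution: p = 56 + 86t, q = -116 - 179t for integer t.
63 ≤ 56 + 86t ≤ 2235 gives t ∈ [1, 25], which is 25 values.

25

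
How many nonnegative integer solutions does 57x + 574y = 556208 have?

gcd(574, 57):
  574 = 10·57 + 4
  57 = 14·4 + 1
  4 = 4·1
so gcd(574, 57) = 1.
Back-substitute for Bézout coefficients:
  1 = 57 - 14·4
  ... = 57·(141) + 574·(-14)
Scale by 556208: one solution is (78425328, -7786912). Reduce x mod 574: (282, 941).
General: x = 282 + 574t, y = 941 - 57t.
x ≥ 0 ⇒ t ≥ 0; y ≥ 0 ⇒ t ≤ 16. So t ∈ [0, 16]: 17 solutions.

17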